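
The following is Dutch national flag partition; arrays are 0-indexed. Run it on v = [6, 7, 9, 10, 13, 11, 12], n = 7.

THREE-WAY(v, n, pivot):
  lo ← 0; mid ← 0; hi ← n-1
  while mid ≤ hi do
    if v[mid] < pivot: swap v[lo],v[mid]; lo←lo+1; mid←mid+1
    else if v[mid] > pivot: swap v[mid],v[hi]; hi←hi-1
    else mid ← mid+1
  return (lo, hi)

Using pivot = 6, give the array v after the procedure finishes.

[6, 9, 10, 13, 11, 12, 7]

pivot = 6; lo=0, mid=0, hi=6
v[mid]=6=6: mid=1
v[mid]=7>6: swap v[1],v[6]; hi=5 → [6, 12, 9, 10, 13, 11, 7]
v[mid]=12>6: swap v[1],v[5]; hi=4 → [6, 11, 9, 10, 13, 12, 7]
v[mid]=11>6: swap v[1],v[4]; hi=3 → [6, 13, 9, 10, 11, 12, 7]
v[mid]=13>6: swap v[1],v[3]; hi=2 → [6, 10, 9, 13, 11, 12, 7]
v[mid]=10>6: swap v[1],v[2]; hi=1 → [6, 9, 10, 13, 11, 12, 7]
v[mid]=9>6: swap v[1],v[1]; hi=0 → [6, 9, 10, 13, 11, 12, 7]
end: lo=0, hi=0; v = [6, 9, 10, 13, 11, 12, 7]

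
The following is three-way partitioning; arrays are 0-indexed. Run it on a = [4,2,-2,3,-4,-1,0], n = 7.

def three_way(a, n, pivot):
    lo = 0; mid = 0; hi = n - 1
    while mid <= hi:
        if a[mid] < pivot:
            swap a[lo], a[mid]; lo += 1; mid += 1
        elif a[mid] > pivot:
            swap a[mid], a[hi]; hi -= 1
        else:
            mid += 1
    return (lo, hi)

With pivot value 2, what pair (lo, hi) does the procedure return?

(4, 4)

lo=0 mid=0 hi=6
4>2: swap(0,6), hi=5 ⇒ [0,2,-2,3,-4,-1,4]
0<2: swap(0,0), lo=1 mid=1 ⇒ [0,2,-2,3,-4,-1,4]
2=2: mid=2
-2<2: swap(1,2), lo=2 mid=3 ⇒ [0,-2,2,3,-4,-1,4]
3>2: swap(3,5), hi=4 ⇒ [0,-2,2,-1,-4,3,4]
-1<2: swap(2,3), lo=3 mid=4 ⇒ [0,-2,-1,2,-4,3,4]
-4<2: swap(3,4), lo=4 mid=5 ⇒ [0,-2,-1,-4,2,3,4]
done. lo=4 hi=4; a=[0,-2,-1,-4,2,3,4]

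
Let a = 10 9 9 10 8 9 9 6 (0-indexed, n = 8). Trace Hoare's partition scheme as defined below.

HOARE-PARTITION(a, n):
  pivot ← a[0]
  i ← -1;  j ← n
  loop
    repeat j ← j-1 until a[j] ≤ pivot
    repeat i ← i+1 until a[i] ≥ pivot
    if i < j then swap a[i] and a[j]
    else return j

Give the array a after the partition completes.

pivot=10
j stops at 7 (6), i stops at 0 (10); swap ⇒ 6 9 9 10 8 9 9 10
j stops at 6 (9), i stops at 3 (10); swap ⇒ 6 9 9 9 8 9 10 10
j stops at 5, i stops at 6; i≥j ⇒ return 5. a=6 9 9 9 8 9 10 10

6 9 9 9 8 9 10 10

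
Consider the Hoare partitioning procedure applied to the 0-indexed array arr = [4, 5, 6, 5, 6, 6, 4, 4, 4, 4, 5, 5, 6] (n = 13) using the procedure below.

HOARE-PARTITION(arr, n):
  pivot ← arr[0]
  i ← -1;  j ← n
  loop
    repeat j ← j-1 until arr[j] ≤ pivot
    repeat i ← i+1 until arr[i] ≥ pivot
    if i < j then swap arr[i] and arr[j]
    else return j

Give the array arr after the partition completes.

[4, 4, 4, 4, 6, 6, 5, 6, 5, 4, 5, 5, 6]

pivot=4
j stops at 9 (4), i stops at 0 (4); swap ⇒ [4, 5, 6, 5, 6, 6, 4, 4, 4, 4, 5, 5, 6]
j stops at 8 (4), i stops at 1 (5); swap ⇒ [4, 4, 6, 5, 6, 6, 4, 4, 5, 4, 5, 5, 6]
j stops at 7 (4), i stops at 2 (6); swap ⇒ [4, 4, 4, 5, 6, 6, 4, 6, 5, 4, 5, 5, 6]
j stops at 6 (4), i stops at 3 (5); swap ⇒ [4, 4, 4, 4, 6, 6, 5, 6, 5, 4, 5, 5, 6]
j stops at 3, i stops at 4; i≥j ⇒ return 3. arr=[4, 4, 4, 4, 6, 6, 5, 6, 5, 4, 5, 5, 6]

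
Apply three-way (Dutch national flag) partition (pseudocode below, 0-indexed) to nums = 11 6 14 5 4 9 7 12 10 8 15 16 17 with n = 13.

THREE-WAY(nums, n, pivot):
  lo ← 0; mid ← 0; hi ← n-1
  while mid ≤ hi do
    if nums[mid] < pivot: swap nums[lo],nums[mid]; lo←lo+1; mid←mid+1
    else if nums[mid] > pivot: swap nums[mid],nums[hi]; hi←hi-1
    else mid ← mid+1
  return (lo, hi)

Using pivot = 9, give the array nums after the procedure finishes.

8 6 7 5 4 9 12 10 14 15 16 17 11

pivot = 9; lo=0, mid=0, hi=12
nums[mid]=11>9: swap nums[0],nums[12]; hi=11 → 17 6 14 5 4 9 7 12 10 8 15 16 11
nums[mid]=17>9: swap nums[0],nums[11]; hi=10 → 16 6 14 5 4 9 7 12 10 8 15 17 11
nums[mid]=16>9: swap nums[0],nums[10]; hi=9 → 15 6 14 5 4 9 7 12 10 8 16 17 11
nums[mid]=15>9: swap nums[0],nums[9]; hi=8 → 8 6 14 5 4 9 7 12 10 15 16 17 11
nums[mid]=8<9: swap nums[0],nums[0]; lo=1,mid=1 → 8 6 14 5 4 9 7 12 10 15 16 17 11
nums[mid]=6<9: swap nums[1],nums[1]; lo=2,mid=2 → 8 6 14 5 4 9 7 12 10 15 16 17 11
nums[mid]=14>9: swap nums[2],nums[8]; hi=7 → 8 6 10 5 4 9 7 12 14 15 16 17 11
nums[mid]=10>9: swap nums[2],nums[7]; hi=6 → 8 6 12 5 4 9 7 10 14 15 16 17 11
nums[mid]=12>9: swap nums[2],nums[6]; hi=5 → 8 6 7 5 4 9 12 10 14 15 16 17 11
nums[mid]=7<9: swap nums[2],nums[2]; lo=3,mid=3 → 8 6 7 5 4 9 12 10 14 15 16 17 11
nums[mid]=5<9: swap nums[3],nums[3]; lo=4,mid=4 → 8 6 7 5 4 9 12 10 14 15 16 17 11
nums[mid]=4<9: swap nums[4],nums[4]; lo=5,mid=5 → 8 6 7 5 4 9 12 10 14 15 16 17 11
nums[mid]=9=9: mid=6
end: lo=5, hi=5; nums = 8 6 7 5 4 9 12 10 14 15 16 17 11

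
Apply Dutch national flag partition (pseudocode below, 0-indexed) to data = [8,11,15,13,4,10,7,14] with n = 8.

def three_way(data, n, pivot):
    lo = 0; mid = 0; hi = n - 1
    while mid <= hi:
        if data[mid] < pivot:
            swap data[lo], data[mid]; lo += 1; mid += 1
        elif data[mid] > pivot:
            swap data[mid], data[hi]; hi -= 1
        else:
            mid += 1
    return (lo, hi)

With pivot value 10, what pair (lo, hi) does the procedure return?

pivot = 10; lo=0, mid=0, hi=7
data[mid]=8<10: swap data[0],data[0]; lo=1,mid=1 → [8,11,15,13,4,10,7,14]
data[mid]=11>10: swap data[1],data[7]; hi=6 → [8,14,15,13,4,10,7,11]
data[mid]=14>10: swap data[1],data[6]; hi=5 → [8,7,15,13,4,10,14,11]
data[mid]=7<10: swap data[1],data[1]; lo=2,mid=2 → [8,7,15,13,4,10,14,11]
data[mid]=15>10: swap data[2],data[5]; hi=4 → [8,7,10,13,4,15,14,11]
data[mid]=10=10: mid=3
data[mid]=13>10: swap data[3],data[4]; hi=3 → [8,7,10,4,13,15,14,11]
data[mid]=4<10: swap data[2],data[3]; lo=3,mid=4 → [8,7,4,10,13,15,14,11]
end: lo=3, hi=3; data = [8,7,4,10,13,15,14,11]

(3, 3)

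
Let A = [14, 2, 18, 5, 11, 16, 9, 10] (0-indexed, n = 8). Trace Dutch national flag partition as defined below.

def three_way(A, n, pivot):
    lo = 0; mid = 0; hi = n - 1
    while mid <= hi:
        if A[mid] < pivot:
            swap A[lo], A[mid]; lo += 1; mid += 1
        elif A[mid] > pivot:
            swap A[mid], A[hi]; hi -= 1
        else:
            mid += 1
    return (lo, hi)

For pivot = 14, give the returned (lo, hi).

pivot = 14; lo=0, mid=0, hi=7
A[mid]=14=14: mid=1
A[mid]=2<14: swap A[0],A[1]; lo=1,mid=2 → [2, 14, 18, 5, 11, 16, 9, 10]
A[mid]=18>14: swap A[2],A[7]; hi=6 → [2, 14, 10, 5, 11, 16, 9, 18]
A[mid]=10<14: swap A[1],A[2]; lo=2,mid=3 → [2, 10, 14, 5, 11, 16, 9, 18]
A[mid]=5<14: swap A[2],A[3]; lo=3,mid=4 → [2, 10, 5, 14, 11, 16, 9, 18]
A[mid]=11<14: swap A[3],A[4]; lo=4,mid=5 → [2, 10, 5, 11, 14, 16, 9, 18]
A[mid]=16>14: swap A[5],A[6]; hi=5 → [2, 10, 5, 11, 14, 9, 16, 18]
A[mid]=9<14: swap A[4],A[5]; lo=5,mid=6 → [2, 10, 5, 11, 9, 14, 16, 18]
end: lo=5, hi=5; A = [2, 10, 5, 11, 9, 14, 16, 18]

(5, 5)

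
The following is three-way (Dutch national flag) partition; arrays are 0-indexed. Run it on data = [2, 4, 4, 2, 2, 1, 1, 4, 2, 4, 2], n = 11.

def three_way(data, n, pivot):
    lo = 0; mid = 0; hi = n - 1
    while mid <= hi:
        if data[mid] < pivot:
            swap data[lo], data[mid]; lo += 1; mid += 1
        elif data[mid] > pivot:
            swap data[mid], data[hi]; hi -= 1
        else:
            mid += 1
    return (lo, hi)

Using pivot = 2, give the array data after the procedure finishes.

[1, 1, 2, 2, 2, 2, 2, 4, 4, 4, 4]

pivot = 2; lo=0, mid=0, hi=10
data[mid]=2=2: mid=1
data[mid]=4>2: swap data[1],data[10]; hi=9 → [2, 2, 4, 2, 2, 1, 1, 4, 2, 4, 4]
data[mid]=2=2: mid=2
data[mid]=4>2: swap data[2],data[9]; hi=8 → [2, 2, 4, 2, 2, 1, 1, 4, 2, 4, 4]
data[mid]=4>2: swap data[2],data[8]; hi=7 → [2, 2, 2, 2, 2, 1, 1, 4, 4, 4, 4]
data[mid]=2=2: mid=3
data[mid]=2=2: mid=4
data[mid]=2=2: mid=5
data[mid]=1<2: swap data[0],data[5]; lo=1,mid=6 → [1, 2, 2, 2, 2, 2, 1, 4, 4, 4, 4]
data[mid]=1<2: swap data[1],data[6]; lo=2,mid=7 → [1, 1, 2, 2, 2, 2, 2, 4, 4, 4, 4]
data[mid]=4>2: swap data[7],data[7]; hi=6 → [1, 1, 2, 2, 2, 2, 2, 4, 4, 4, 4]
end: lo=2, hi=6; data = [1, 1, 2, 2, 2, 2, 2, 4, 4, 4, 4]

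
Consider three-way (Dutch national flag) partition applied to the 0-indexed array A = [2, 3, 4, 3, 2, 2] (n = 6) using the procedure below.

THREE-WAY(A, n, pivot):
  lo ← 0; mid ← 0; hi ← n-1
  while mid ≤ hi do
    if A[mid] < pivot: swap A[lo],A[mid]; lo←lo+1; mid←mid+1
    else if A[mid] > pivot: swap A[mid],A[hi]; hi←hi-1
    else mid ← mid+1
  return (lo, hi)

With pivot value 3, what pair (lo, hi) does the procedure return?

lo=0 mid=0 hi=5
2<3: swap(0,0), lo=1 mid=1 ⇒ [2, 3, 4, 3, 2, 2]
3=3: mid=2
4>3: swap(2,5), hi=4 ⇒ [2, 3, 2, 3, 2, 4]
2<3: swap(1,2), lo=2 mid=3 ⇒ [2, 2, 3, 3, 2, 4]
3=3: mid=4
2<3: swap(2,4), lo=3 mid=5 ⇒ [2, 2, 2, 3, 3, 4]
done. lo=3 hi=4; A=[2, 2, 2, 3, 3, 4]

(3, 4)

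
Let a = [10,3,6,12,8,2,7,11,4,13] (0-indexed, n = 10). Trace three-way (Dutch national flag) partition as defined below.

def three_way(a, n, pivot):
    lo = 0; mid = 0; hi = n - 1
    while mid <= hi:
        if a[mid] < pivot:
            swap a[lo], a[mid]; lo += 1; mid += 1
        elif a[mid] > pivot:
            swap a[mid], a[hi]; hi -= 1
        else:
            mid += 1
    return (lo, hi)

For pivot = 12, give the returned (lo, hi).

(8, 8)

pivot = 12; lo=0, mid=0, hi=9
a[mid]=10<12: swap a[0],a[0]; lo=1,mid=1 → [10,3,6,12,8,2,7,11,4,13]
a[mid]=3<12: swap a[1],a[1]; lo=2,mid=2 → [10,3,6,12,8,2,7,11,4,13]
a[mid]=6<12: swap a[2],a[2]; lo=3,mid=3 → [10,3,6,12,8,2,7,11,4,13]
a[mid]=12=12: mid=4
a[mid]=8<12: swap a[3],a[4]; lo=4,mid=5 → [10,3,6,8,12,2,7,11,4,13]
a[mid]=2<12: swap a[4],a[5]; lo=5,mid=6 → [10,3,6,8,2,12,7,11,4,13]
a[mid]=7<12: swap a[5],a[6]; lo=6,mid=7 → [10,3,6,8,2,7,12,11,4,13]
a[mid]=11<12: swap a[6],a[7]; lo=7,mid=8 → [10,3,6,8,2,7,11,12,4,13]
a[mid]=4<12: swap a[7],a[8]; lo=8,mid=9 → [10,3,6,8,2,7,11,4,12,13]
a[mid]=13>12: swap a[9],a[9]; hi=8 → [10,3,6,8,2,7,11,4,12,13]
end: lo=8, hi=8; a = [10,3,6,8,2,7,11,4,12,13]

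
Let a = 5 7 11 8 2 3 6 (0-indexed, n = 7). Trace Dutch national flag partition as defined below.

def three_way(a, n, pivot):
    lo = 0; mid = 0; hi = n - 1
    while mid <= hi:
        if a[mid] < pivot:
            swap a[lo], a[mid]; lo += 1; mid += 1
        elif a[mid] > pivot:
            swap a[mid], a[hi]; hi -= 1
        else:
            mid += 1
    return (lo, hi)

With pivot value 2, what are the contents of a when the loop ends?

2 11 8 7 3 6 5

pivot = 2; lo=0, mid=0, hi=6
a[mid]=5>2: swap a[0],a[6]; hi=5 → 6 7 11 8 2 3 5
a[mid]=6>2: swap a[0],a[5]; hi=4 → 3 7 11 8 2 6 5
a[mid]=3>2: swap a[0],a[4]; hi=3 → 2 7 11 8 3 6 5
a[mid]=2=2: mid=1
a[mid]=7>2: swap a[1],a[3]; hi=2 → 2 8 11 7 3 6 5
a[mid]=8>2: swap a[1],a[2]; hi=1 → 2 11 8 7 3 6 5
a[mid]=11>2: swap a[1],a[1]; hi=0 → 2 11 8 7 3 6 5
end: lo=0, hi=0; a = 2 11 8 7 3 6 5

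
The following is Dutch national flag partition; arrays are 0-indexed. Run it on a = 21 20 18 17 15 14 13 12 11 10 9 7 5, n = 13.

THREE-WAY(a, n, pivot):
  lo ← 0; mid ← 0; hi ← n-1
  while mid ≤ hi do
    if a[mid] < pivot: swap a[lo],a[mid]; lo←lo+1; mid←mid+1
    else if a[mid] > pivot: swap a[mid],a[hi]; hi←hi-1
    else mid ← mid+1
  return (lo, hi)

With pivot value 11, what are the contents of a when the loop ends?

pivot = 11; lo=0, mid=0, hi=12
a[mid]=21>11: swap a[0],a[12]; hi=11 → 5 20 18 17 15 14 13 12 11 10 9 7 21
a[mid]=5<11: swap a[0],a[0]; lo=1,mid=1 → 5 20 18 17 15 14 13 12 11 10 9 7 21
a[mid]=20>11: swap a[1],a[11]; hi=10 → 5 7 18 17 15 14 13 12 11 10 9 20 21
a[mid]=7<11: swap a[1],a[1]; lo=2,mid=2 → 5 7 18 17 15 14 13 12 11 10 9 20 21
a[mid]=18>11: swap a[2],a[10]; hi=9 → 5 7 9 17 15 14 13 12 11 10 18 20 21
a[mid]=9<11: swap a[2],a[2]; lo=3,mid=3 → 5 7 9 17 15 14 13 12 11 10 18 20 21
a[mid]=17>11: swap a[3],a[9]; hi=8 → 5 7 9 10 15 14 13 12 11 17 18 20 21
a[mid]=10<11: swap a[3],a[3]; lo=4,mid=4 → 5 7 9 10 15 14 13 12 11 17 18 20 21
a[mid]=15>11: swap a[4],a[8]; hi=7 → 5 7 9 10 11 14 13 12 15 17 18 20 21
a[mid]=11=11: mid=5
a[mid]=14>11: swap a[5],a[7]; hi=6 → 5 7 9 10 11 12 13 14 15 17 18 20 21
a[mid]=12>11: swap a[5],a[6]; hi=5 → 5 7 9 10 11 13 12 14 15 17 18 20 21
a[mid]=13>11: swap a[5],a[5]; hi=4 → 5 7 9 10 11 13 12 14 15 17 18 20 21
end: lo=4, hi=4; a = 5 7 9 10 11 13 12 14 15 17 18 20 21

5 7 9 10 11 13 12 14 15 17 18 20 21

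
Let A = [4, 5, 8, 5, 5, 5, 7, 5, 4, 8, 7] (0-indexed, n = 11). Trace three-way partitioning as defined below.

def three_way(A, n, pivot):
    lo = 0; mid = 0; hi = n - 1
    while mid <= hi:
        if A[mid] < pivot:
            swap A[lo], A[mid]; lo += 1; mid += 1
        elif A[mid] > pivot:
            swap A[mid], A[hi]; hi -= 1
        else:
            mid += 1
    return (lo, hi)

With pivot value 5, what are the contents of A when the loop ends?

[4, 4, 5, 5, 5, 5, 5, 7, 8, 7, 8]

lo=0 mid=0 hi=10
4<5: swap(0,0), lo=1 mid=1 ⇒ [4, 5, 8, 5, 5, 5, 7, 5, 4, 8, 7]
5=5: mid=2
8>5: swap(2,10), hi=9 ⇒ [4, 5, 7, 5, 5, 5, 7, 5, 4, 8, 8]
7>5: swap(2,9), hi=8 ⇒ [4, 5, 8, 5, 5, 5, 7, 5, 4, 7, 8]
8>5: swap(2,8), hi=7 ⇒ [4, 5, 4, 5, 5, 5, 7, 5, 8, 7, 8]
4<5: swap(1,2), lo=2 mid=3 ⇒ [4, 4, 5, 5, 5, 5, 7, 5, 8, 7, 8]
5=5: mid=4
5=5: mid=5
5=5: mid=6
7>5: swap(6,7), hi=6 ⇒ [4, 4, 5, 5, 5, 5, 5, 7, 8, 7, 8]
5=5: mid=7
done. lo=2 hi=6; A=[4, 4, 5, 5, 5, 5, 5, 7, 8, 7, 8]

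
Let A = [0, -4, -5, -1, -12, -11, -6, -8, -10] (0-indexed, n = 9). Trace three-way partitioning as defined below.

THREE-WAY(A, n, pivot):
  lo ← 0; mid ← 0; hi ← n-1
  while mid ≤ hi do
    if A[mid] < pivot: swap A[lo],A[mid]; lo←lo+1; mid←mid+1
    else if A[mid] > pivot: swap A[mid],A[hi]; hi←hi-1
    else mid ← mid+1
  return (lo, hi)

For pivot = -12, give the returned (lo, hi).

lo=0 mid=0 hi=8
0>-12: swap(0,8), hi=7 ⇒ [-10, -4, -5, -1, -12, -11, -6, -8, 0]
-10>-12: swap(0,7), hi=6 ⇒ [-8, -4, -5, -1, -12, -11, -6, -10, 0]
-8>-12: swap(0,6), hi=5 ⇒ [-6, -4, -5, -1, -12, -11, -8, -10, 0]
-6>-12: swap(0,5), hi=4 ⇒ [-11, -4, -5, -1, -12, -6, -8, -10, 0]
-11>-12: swap(0,4), hi=3 ⇒ [-12, -4, -5, -1, -11, -6, -8, -10, 0]
-12=-12: mid=1
-4>-12: swap(1,3), hi=2 ⇒ [-12, -1, -5, -4, -11, -6, -8, -10, 0]
-1>-12: swap(1,2), hi=1 ⇒ [-12, -5, -1, -4, -11, -6, -8, -10, 0]
-5>-12: swap(1,1), hi=0 ⇒ [-12, -5, -1, -4, -11, -6, -8, -10, 0]
done. lo=0 hi=0; A=[-12, -5, -1, -4, -11, -6, -8, -10, 0]

(0, 0)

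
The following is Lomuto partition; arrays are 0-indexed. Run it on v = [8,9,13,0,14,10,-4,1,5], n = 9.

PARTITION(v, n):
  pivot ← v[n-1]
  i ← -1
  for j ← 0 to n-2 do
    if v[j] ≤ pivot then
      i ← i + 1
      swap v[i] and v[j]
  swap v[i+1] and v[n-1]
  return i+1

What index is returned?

pivot=5, i=-1
j=0: 8>5, skip
j=1: 9>5, skip
j=2: 13>5, skip
j=3: 0≤5, i=0, swap(0,3) ⇒ [0,9,13,8,14,10,-4,1,5]
j=4: 14>5, skip
j=5: 10>5, skip
j=6: -4≤5, i=1, swap(1,6) ⇒ [0,-4,13,8,14,10,9,1,5]
j=7: 1≤5, i=2, swap(2,7) ⇒ [0,-4,1,8,14,10,9,13,5]
swap(3,8) ⇒ [0,-4,1,5,14,10,9,13,8]; return 3

3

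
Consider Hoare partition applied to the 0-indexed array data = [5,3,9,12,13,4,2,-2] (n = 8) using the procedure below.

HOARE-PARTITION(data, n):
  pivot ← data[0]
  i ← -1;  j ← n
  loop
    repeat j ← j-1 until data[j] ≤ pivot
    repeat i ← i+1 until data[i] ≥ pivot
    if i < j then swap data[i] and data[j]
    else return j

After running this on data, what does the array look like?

pivot=5
j stops at 7 (-2), i stops at 0 (5); swap ⇒ [-2,3,9,12,13,4,2,5]
j stops at 6 (2), i stops at 2 (9); swap ⇒ [-2,3,2,12,13,4,9,5]
j stops at 5 (4), i stops at 3 (12); swap ⇒ [-2,3,2,4,13,12,9,5]
j stops at 3, i stops at 4; i≥j ⇒ return 3. data=[-2,3,2,4,13,12,9,5]

[-2,3,2,4,13,12,9,5]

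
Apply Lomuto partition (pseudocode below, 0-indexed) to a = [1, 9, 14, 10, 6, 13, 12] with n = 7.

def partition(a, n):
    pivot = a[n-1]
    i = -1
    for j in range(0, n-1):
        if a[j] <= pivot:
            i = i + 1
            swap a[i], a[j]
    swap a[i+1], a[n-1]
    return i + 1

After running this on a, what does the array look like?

pivot=12, i=-1
j=0: 1≤12, i=0, swap(0,0) ⇒ [1, 9, 14, 10, 6, 13, 12]
j=1: 9≤12, i=1, swap(1,1) ⇒ [1, 9, 14, 10, 6, 13, 12]
j=2: 14>12, skip
j=3: 10≤12, i=2, swap(2,3) ⇒ [1, 9, 10, 14, 6, 13, 12]
j=4: 6≤12, i=3, swap(3,4) ⇒ [1, 9, 10, 6, 14, 13, 12]
j=5: 13>12, skip
swap(4,6) ⇒ [1, 9, 10, 6, 12, 13, 14]; return 4

[1, 9, 10, 6, 12, 13, 14]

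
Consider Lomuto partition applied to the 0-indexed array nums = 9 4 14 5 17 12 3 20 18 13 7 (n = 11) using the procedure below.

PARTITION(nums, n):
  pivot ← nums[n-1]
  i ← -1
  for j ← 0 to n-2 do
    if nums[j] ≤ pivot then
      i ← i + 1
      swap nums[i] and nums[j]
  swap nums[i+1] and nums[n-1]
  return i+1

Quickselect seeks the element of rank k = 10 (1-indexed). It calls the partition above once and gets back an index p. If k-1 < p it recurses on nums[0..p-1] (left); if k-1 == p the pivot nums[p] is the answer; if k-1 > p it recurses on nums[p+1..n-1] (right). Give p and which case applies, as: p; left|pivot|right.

pivot=7, i=-1
j=0: 9>7, skip
j=1: 4≤7, i=0, swap(0,1) ⇒ 4 9 14 5 17 12 3 20 18 13 7
j=2: 14>7, skip
j=3: 5≤7, i=1, swap(1,3) ⇒ 4 5 14 9 17 12 3 20 18 13 7
j=4: 17>7, skip
j=5: 12>7, skip
j=6: 3≤7, i=2, swap(2,6) ⇒ 4 5 3 9 17 12 14 20 18 13 7
j=7: 20>7, skip
j=8: 18>7, skip
j=9: 13>7, skip
swap(3,10) ⇒ 4 5 3 7 17 12 14 20 18 13 9; return 3
p = 3; k-1 = 9 > 3 ⇒ right

3; right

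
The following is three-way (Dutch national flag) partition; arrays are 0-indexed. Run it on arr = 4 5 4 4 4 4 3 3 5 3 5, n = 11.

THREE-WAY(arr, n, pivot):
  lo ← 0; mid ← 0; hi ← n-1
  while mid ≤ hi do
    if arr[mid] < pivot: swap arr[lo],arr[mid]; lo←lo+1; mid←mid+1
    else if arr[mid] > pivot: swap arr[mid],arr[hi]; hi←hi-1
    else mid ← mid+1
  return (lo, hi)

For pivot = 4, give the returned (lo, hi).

(3, 7)

lo=0 mid=0 hi=10
4=4: mid=1
5>4: swap(1,10), hi=9 ⇒ 4 5 4 4 4 4 3 3 5 3 5
5>4: swap(1,9), hi=8 ⇒ 4 3 4 4 4 4 3 3 5 5 5
3<4: swap(0,1), lo=1 mid=2 ⇒ 3 4 4 4 4 4 3 3 5 5 5
4=4: mid=3
4=4: mid=4
4=4: mid=5
4=4: mid=6
3<4: swap(1,6), lo=2 mid=7 ⇒ 3 3 4 4 4 4 4 3 5 5 5
3<4: swap(2,7), lo=3 mid=8 ⇒ 3 3 3 4 4 4 4 4 5 5 5
5>4: swap(8,8), hi=7 ⇒ 3 3 3 4 4 4 4 4 5 5 5
done. lo=3 hi=7; arr=3 3 3 4 4 4 4 4 5 5 5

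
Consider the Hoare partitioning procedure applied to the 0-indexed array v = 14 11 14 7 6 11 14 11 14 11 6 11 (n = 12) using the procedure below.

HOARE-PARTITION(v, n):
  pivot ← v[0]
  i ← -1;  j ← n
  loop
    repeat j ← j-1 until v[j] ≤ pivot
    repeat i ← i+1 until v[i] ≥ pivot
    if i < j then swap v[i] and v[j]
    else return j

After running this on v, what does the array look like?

11 11 6 7 6 11 11 11 14 14 14 14

pivot=14
j stops at 11 (11), i stops at 0 (14); swap ⇒ 11 11 14 7 6 11 14 11 14 11 6 14
j stops at 10 (6), i stops at 2 (14); swap ⇒ 11 11 6 7 6 11 14 11 14 11 14 14
j stops at 9 (11), i stops at 6 (14); swap ⇒ 11 11 6 7 6 11 11 11 14 14 14 14
j stops at 8, i stops at 8; i≥j ⇒ return 8. v=11 11 6 7 6 11 11 11 14 14 14 14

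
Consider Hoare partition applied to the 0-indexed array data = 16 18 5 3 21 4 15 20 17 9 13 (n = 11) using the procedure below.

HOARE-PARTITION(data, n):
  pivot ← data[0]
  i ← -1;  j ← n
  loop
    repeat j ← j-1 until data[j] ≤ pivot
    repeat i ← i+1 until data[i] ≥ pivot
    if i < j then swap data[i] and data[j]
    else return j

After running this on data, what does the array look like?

pivot = data[0] = 16; i = -1, j = 11
j→10 (data[10]=13≤16), i→0 (data[0]=16≥16); i<j, swap → 13 18 5 3 21 4 15 20 17 9 16
j→9 (data[9]=9≤16), i→1 (data[1]=18≥16); i<j, swap → 13 9 5 3 21 4 15 20 17 18 16
j→6 (data[6]=15≤16), i→4 (data[4]=21≥16); i<j, swap → 13 9 5 3 15 4 21 20 17 18 16
j→5, i→6; i≥j, return j=5. data = 13 9 5 3 15 4 21 20 17 18 16

13 9 5 3 15 4 21 20 17 18 16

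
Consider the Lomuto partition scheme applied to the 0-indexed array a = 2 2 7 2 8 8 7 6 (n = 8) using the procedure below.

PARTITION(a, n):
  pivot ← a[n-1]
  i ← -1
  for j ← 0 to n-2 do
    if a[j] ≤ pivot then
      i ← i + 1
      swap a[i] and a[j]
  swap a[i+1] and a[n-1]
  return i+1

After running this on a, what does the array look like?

2 2 2 6 8 8 7 7

pivot = a[7] = 6; i = -1
j=0: a[0]=2 ≤ 6 → i=0, swap a[0],a[0] (no change) → 2 2 7 2 8 8 7 6
j=1: a[1]=2 ≤ 6 → i=1, swap a[1],a[1] (no change) → 2 2 7 2 8 8 7 6
j=2: a[2]=7 > 6 → no swap
j=3: a[3]=2 ≤ 6 → i=2, swap a[2],a[3] → 2 2 2 7 8 8 7 6
j=4: a[4]=8 > 6 → no swap
j=5: a[5]=8 > 6 → no swap
j=6: a[6]=7 > 6 → no swap
final swap a[3],a[7] → 2 2 2 6 8 8 7 7; return 3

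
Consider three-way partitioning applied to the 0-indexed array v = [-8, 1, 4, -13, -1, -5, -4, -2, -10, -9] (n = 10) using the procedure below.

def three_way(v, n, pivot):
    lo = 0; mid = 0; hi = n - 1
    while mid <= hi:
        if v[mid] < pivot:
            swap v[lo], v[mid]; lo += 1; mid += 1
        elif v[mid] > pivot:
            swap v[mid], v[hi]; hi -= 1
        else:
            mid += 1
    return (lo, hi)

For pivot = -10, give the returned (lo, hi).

(1, 1)

pivot = -10; lo=0, mid=0, hi=9
v[mid]=-8>-10: swap v[0],v[9]; hi=8 → [-9, 1, 4, -13, -1, -5, -4, -2, -10, -8]
v[mid]=-9>-10: swap v[0],v[8]; hi=7 → [-10, 1, 4, -13, -1, -5, -4, -2, -9, -8]
v[mid]=-10=-10: mid=1
v[mid]=1>-10: swap v[1],v[7]; hi=6 → [-10, -2, 4, -13, -1, -5, -4, 1, -9, -8]
v[mid]=-2>-10: swap v[1],v[6]; hi=5 → [-10, -4, 4, -13, -1, -5, -2, 1, -9, -8]
v[mid]=-4>-10: swap v[1],v[5]; hi=4 → [-10, -5, 4, -13, -1, -4, -2, 1, -9, -8]
v[mid]=-5>-10: swap v[1],v[4]; hi=3 → [-10, -1, 4, -13, -5, -4, -2, 1, -9, -8]
v[mid]=-1>-10: swap v[1],v[3]; hi=2 → [-10, -13, 4, -1, -5, -4, -2, 1, -9, -8]
v[mid]=-13<-10: swap v[0],v[1]; lo=1,mid=2 → [-13, -10, 4, -1, -5, -4, -2, 1, -9, -8]
v[mid]=4>-10: swap v[2],v[2]; hi=1 → [-13, -10, 4, -1, -5, -4, -2, 1, -9, -8]
end: lo=1, hi=1; v = [-13, -10, 4, -1, -5, -4, -2, 1, -9, -8]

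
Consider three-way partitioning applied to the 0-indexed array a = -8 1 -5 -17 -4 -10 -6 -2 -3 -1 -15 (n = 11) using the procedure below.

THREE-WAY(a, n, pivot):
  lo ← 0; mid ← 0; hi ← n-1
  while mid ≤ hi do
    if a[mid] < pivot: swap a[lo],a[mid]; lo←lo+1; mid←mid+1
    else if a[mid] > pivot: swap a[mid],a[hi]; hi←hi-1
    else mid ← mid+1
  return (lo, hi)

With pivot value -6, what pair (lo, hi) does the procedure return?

lo=0 mid=0 hi=10
-8<-6: swap(0,0), lo=1 mid=1 ⇒ -8 1 -5 -17 -4 -10 -6 -2 -3 -1 -15
1>-6: swap(1,10), hi=9 ⇒ -8 -15 -5 -17 -4 -10 -6 -2 -3 -1 1
-15<-6: swap(1,1), lo=2 mid=2 ⇒ -8 -15 -5 -17 -4 -10 -6 -2 -3 -1 1
-5>-6: swap(2,9), hi=8 ⇒ -8 -15 -1 -17 -4 -10 -6 -2 -3 -5 1
-1>-6: swap(2,8), hi=7 ⇒ -8 -15 -3 -17 -4 -10 -6 -2 -1 -5 1
-3>-6: swap(2,7), hi=6 ⇒ -8 -15 -2 -17 -4 -10 -6 -3 -1 -5 1
-2>-6: swap(2,6), hi=5 ⇒ -8 -15 -6 -17 -4 -10 -2 -3 -1 -5 1
-6=-6: mid=3
-17<-6: swap(2,3), lo=3 mid=4 ⇒ -8 -15 -17 -6 -4 -10 -2 -3 -1 -5 1
-4>-6: swap(4,5), hi=4 ⇒ -8 -15 -17 -6 -10 -4 -2 -3 -1 -5 1
-10<-6: swap(3,4), lo=4 mid=5 ⇒ -8 -15 -17 -10 -6 -4 -2 -3 -1 -5 1
done. lo=4 hi=4; a=-8 -15 -17 -10 -6 -4 -2 -3 -1 -5 1

(4, 4)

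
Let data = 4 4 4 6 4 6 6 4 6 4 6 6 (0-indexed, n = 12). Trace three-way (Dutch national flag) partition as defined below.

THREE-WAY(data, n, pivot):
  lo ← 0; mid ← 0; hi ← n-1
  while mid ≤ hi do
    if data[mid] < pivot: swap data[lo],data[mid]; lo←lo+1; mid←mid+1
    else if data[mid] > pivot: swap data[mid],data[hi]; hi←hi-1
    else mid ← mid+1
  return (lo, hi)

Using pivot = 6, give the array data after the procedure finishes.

4 4 4 4 4 4 6 6 6 6 6 6

pivot = 6; lo=0, mid=0, hi=11
data[mid]=4<6: swap data[0],data[0]; lo=1,mid=1 → 4 4 4 6 4 6 6 4 6 4 6 6
data[mid]=4<6: swap data[1],data[1]; lo=2,mid=2 → 4 4 4 6 4 6 6 4 6 4 6 6
data[mid]=4<6: swap data[2],data[2]; lo=3,mid=3 → 4 4 4 6 4 6 6 4 6 4 6 6
data[mid]=6=6: mid=4
data[mid]=4<6: swap data[3],data[4]; lo=4,mid=5 → 4 4 4 4 6 6 6 4 6 4 6 6
data[mid]=6=6: mid=6
data[mid]=6=6: mid=7
data[mid]=4<6: swap data[4],data[7]; lo=5,mid=8 → 4 4 4 4 4 6 6 6 6 4 6 6
data[mid]=6=6: mid=9
data[mid]=4<6: swap data[5],data[9]; lo=6,mid=10 → 4 4 4 4 4 4 6 6 6 6 6 6
data[mid]=6=6: mid=11
data[mid]=6=6: mid=12
end: lo=6, hi=11; data = 4 4 4 4 4 4 6 6 6 6 6 6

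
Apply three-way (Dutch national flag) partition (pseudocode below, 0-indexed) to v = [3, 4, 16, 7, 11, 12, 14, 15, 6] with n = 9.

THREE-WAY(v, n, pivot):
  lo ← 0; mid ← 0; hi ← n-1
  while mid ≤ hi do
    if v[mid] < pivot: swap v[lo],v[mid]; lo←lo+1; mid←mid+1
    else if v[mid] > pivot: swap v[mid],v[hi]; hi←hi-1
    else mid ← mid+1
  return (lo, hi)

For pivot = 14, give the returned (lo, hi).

lo=0 mid=0 hi=8
3<14: swap(0,0), lo=1 mid=1 ⇒ [3, 4, 16, 7, 11, 12, 14, 15, 6]
4<14: swap(1,1), lo=2 mid=2 ⇒ [3, 4, 16, 7, 11, 12, 14, 15, 6]
16>14: swap(2,8), hi=7 ⇒ [3, 4, 6, 7, 11, 12, 14, 15, 16]
6<14: swap(2,2), lo=3 mid=3 ⇒ [3, 4, 6, 7, 11, 12, 14, 15, 16]
7<14: swap(3,3), lo=4 mid=4 ⇒ [3, 4, 6, 7, 11, 12, 14, 15, 16]
11<14: swap(4,4), lo=5 mid=5 ⇒ [3, 4, 6, 7, 11, 12, 14, 15, 16]
12<14: swap(5,5), lo=6 mid=6 ⇒ [3, 4, 6, 7, 11, 12, 14, 15, 16]
14=14: mid=7
15>14: swap(7,7), hi=6 ⇒ [3, 4, 6, 7, 11, 12, 14, 15, 16]
done. lo=6 hi=6; v=[3, 4, 6, 7, 11, 12, 14, 15, 16]

(6, 6)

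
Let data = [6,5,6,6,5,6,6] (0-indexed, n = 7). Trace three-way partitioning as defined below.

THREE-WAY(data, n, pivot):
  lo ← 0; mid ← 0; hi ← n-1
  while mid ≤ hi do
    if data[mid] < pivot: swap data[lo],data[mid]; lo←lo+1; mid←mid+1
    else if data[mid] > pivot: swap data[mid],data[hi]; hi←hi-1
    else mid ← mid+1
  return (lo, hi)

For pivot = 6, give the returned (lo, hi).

pivot = 6; lo=0, mid=0, hi=6
data[mid]=6=6: mid=1
data[mid]=5<6: swap data[0],data[1]; lo=1,mid=2 → [5,6,6,6,5,6,6]
data[mid]=6=6: mid=3
data[mid]=6=6: mid=4
data[mid]=5<6: swap data[1],data[4]; lo=2,mid=5 → [5,5,6,6,6,6,6]
data[mid]=6=6: mid=6
data[mid]=6=6: mid=7
end: lo=2, hi=6; data = [5,5,6,6,6,6,6]

(2, 6)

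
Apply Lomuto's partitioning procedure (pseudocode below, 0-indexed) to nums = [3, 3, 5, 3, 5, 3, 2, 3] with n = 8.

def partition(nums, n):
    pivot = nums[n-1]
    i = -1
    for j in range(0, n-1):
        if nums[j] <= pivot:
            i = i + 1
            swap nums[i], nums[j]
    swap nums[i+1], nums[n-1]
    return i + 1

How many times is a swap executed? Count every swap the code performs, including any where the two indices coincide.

6

pivot = nums[7] = 3; i = -1
j=0: nums[0]=3 ≤ 3 → i=0, swap nums[0],nums[0] (no change) → [3, 3, 5, 3, 5, 3, 2, 3]
j=1: nums[1]=3 ≤ 3 → i=1, swap nums[1],nums[1] (no change) → [3, 3, 5, 3, 5, 3, 2, 3]
j=2: nums[2]=5 > 3 → no swap
j=3: nums[3]=3 ≤ 3 → i=2, swap nums[2],nums[3] → [3, 3, 3, 5, 5, 3, 2, 3]
j=4: nums[4]=5 > 3 → no swap
j=5: nums[5]=3 ≤ 3 → i=3, swap nums[3],nums[5] → [3, 3, 3, 3, 5, 5, 2, 3]
j=6: nums[6]=2 ≤ 3 → i=4, swap nums[4],nums[6] → [3, 3, 3, 3, 2, 5, 5, 3]
final swap nums[5],nums[7] → [3, 3, 3, 3, 2, 3, 5, 5]; return 5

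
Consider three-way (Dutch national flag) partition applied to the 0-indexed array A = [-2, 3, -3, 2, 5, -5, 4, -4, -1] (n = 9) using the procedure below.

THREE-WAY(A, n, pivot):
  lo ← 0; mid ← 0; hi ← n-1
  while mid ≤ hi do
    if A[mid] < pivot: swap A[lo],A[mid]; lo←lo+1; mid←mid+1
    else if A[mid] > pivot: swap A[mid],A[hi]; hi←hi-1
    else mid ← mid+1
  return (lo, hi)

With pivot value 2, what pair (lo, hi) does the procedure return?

pivot = 2; lo=0, mid=0, hi=8
A[mid]=-2<2: swap A[0],A[0]; lo=1,mid=1 → [-2, 3, -3, 2, 5, -5, 4, -4, -1]
A[mid]=3>2: swap A[1],A[8]; hi=7 → [-2, -1, -3, 2, 5, -5, 4, -4, 3]
A[mid]=-1<2: swap A[1],A[1]; lo=2,mid=2 → [-2, -1, -3, 2, 5, -5, 4, -4, 3]
A[mid]=-3<2: swap A[2],A[2]; lo=3,mid=3 → [-2, -1, -3, 2, 5, -5, 4, -4, 3]
A[mid]=2=2: mid=4
A[mid]=5>2: swap A[4],A[7]; hi=6 → [-2, -1, -3, 2, -4, -5, 4, 5, 3]
A[mid]=-4<2: swap A[3],A[4]; lo=4,mid=5 → [-2, -1, -3, -4, 2, -5, 4, 5, 3]
A[mid]=-5<2: swap A[4],A[5]; lo=5,mid=6 → [-2, -1, -3, -4, -5, 2, 4, 5, 3]
A[mid]=4>2: swap A[6],A[6]; hi=5 → [-2, -1, -3, -4, -5, 2, 4, 5, 3]
end: lo=5, hi=5; A = [-2, -1, -3, -4, -5, 2, 4, 5, 3]

(5, 5)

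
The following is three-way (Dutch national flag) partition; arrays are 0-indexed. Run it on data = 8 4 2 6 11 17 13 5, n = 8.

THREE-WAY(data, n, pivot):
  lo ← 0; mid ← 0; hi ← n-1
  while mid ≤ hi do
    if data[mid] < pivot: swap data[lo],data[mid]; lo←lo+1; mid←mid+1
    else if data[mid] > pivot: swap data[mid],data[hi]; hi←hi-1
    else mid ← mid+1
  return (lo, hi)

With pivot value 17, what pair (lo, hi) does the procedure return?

(7, 7)

lo=0 mid=0 hi=7
8<17: swap(0,0), lo=1 mid=1 ⇒ 8 4 2 6 11 17 13 5
4<17: swap(1,1), lo=2 mid=2 ⇒ 8 4 2 6 11 17 13 5
2<17: swap(2,2), lo=3 mid=3 ⇒ 8 4 2 6 11 17 13 5
6<17: swap(3,3), lo=4 mid=4 ⇒ 8 4 2 6 11 17 13 5
11<17: swap(4,4), lo=5 mid=5 ⇒ 8 4 2 6 11 17 13 5
17=17: mid=6
13<17: swap(5,6), lo=6 mid=7 ⇒ 8 4 2 6 11 13 17 5
5<17: swap(6,7), lo=7 mid=8 ⇒ 8 4 2 6 11 13 5 17
done. lo=7 hi=7; data=8 4 2 6 11 13 5 17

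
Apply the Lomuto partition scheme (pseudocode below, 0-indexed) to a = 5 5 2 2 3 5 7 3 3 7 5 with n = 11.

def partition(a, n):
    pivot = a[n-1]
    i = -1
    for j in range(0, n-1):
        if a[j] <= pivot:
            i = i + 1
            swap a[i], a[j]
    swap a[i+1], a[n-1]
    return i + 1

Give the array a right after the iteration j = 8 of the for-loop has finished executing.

5 5 2 2 3 5 3 3 7 7 5

pivot=5, i=-1
j=0: 5≤5, i=0, swap(0,0) ⇒ 5 5 2 2 3 5 7 3 3 7 5
j=1: 5≤5, i=1, swap(1,1) ⇒ 5 5 2 2 3 5 7 3 3 7 5
j=2: 2≤5, i=2, swap(2,2) ⇒ 5 5 2 2 3 5 7 3 3 7 5
j=3: 2≤5, i=3, swap(3,3) ⇒ 5 5 2 2 3 5 7 3 3 7 5
j=4: 3≤5, i=4, swap(4,4) ⇒ 5 5 2 2 3 5 7 3 3 7 5
j=5: 5≤5, i=5, swap(5,5) ⇒ 5 5 2 2 3 5 7 3 3 7 5
j=6: 7>5, skip
j=7: 3≤5, i=6, swap(6,7) ⇒ 5 5 2 2 3 5 3 7 3 7 5
j=8: 3≤5, i=7, swap(7,8) ⇒ 5 5 2 2 3 5 3 3 7 7 5
(after j=8) a = 5 5 2 2 3 5 3 3 7 7 5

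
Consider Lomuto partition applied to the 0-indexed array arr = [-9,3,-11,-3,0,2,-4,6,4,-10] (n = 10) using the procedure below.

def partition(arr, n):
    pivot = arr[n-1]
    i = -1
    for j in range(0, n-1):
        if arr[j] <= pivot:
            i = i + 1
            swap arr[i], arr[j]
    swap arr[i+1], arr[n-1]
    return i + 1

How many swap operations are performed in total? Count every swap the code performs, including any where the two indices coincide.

pivot = arr[9] = -10; i = -1
j=0: arr[0]=-9 > -10 → no swap
j=1: arr[1]=3 > -10 → no swap
j=2: arr[2]=-11 ≤ -10 → i=0, swap arr[0],arr[2] → [-11,3,-9,-3,0,2,-4,6,4,-10]
j=3: arr[3]=-3 > -10 → no swap
j=4: arr[4]=0 > -10 → no swap
j=5: arr[5]=2 > -10 → no swap
j=6: arr[6]=-4 > -10 → no swap
j=7: arr[7]=6 > -10 → no swap
j=8: arr[8]=4 > -10 → no swap
final swap arr[1],arr[9] → [-11,-10,-9,-3,0,2,-4,6,4,3]; return 1

2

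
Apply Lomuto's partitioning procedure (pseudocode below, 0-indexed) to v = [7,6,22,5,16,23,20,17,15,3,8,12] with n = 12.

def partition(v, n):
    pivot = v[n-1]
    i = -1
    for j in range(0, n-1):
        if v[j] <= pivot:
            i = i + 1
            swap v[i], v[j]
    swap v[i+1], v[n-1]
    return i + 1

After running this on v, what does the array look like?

pivot = v[11] = 12; i = -1
j=0: v[0]=7 ≤ 12 → i=0, swap v[0],v[0] (no change) → [7,6,22,5,16,23,20,17,15,3,8,12]
j=1: v[1]=6 ≤ 12 → i=1, swap v[1],v[1] (no change) → [7,6,22,5,16,23,20,17,15,3,8,12]
j=2: v[2]=22 > 12 → no swap
j=3: v[3]=5 ≤ 12 → i=2, swap v[2],v[3] → [7,6,5,22,16,23,20,17,15,3,8,12]
j=4: v[4]=16 > 12 → no swap
j=5: v[5]=23 > 12 → no swap
j=6: v[6]=20 > 12 → no swap
j=7: v[7]=17 > 12 → no swap
j=8: v[8]=15 > 12 → no swap
j=9: v[9]=3 ≤ 12 → i=3, swap v[3],v[9] → [7,6,5,3,16,23,20,17,15,22,8,12]
j=10: v[10]=8 ≤ 12 → i=4, swap v[4],v[10] → [7,6,5,3,8,23,20,17,15,22,16,12]
final swap v[5],v[11] → [7,6,5,3,8,12,20,17,15,22,16,23]; return 5

[7,6,5,3,8,12,20,17,15,22,16,23]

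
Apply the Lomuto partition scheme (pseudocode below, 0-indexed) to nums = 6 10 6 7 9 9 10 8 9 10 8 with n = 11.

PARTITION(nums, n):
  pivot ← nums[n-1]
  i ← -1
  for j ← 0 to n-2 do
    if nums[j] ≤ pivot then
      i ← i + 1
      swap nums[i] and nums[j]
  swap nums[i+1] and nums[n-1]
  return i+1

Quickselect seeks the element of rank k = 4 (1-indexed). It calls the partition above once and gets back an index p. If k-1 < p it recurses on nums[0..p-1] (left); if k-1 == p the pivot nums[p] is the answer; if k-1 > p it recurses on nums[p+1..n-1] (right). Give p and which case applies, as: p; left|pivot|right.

pivot = nums[10] = 8; i = -1
j=0: nums[0]=6 ≤ 8 → i=0, swap nums[0],nums[0] (no change) → 6 10 6 7 9 9 10 8 9 10 8
j=1: nums[1]=10 > 8 → no swap
j=2: nums[2]=6 ≤ 8 → i=1, swap nums[1],nums[2] → 6 6 10 7 9 9 10 8 9 10 8
j=3: nums[3]=7 ≤ 8 → i=2, swap nums[2],nums[3] → 6 6 7 10 9 9 10 8 9 10 8
j=4: nums[4]=9 > 8 → no swap
j=5: nums[5]=9 > 8 → no swap
j=6: nums[6]=10 > 8 → no swap
j=7: nums[7]=8 ≤ 8 → i=3, swap nums[3],nums[7] → 6 6 7 8 9 9 10 10 9 10 8
j=8: nums[8]=9 > 8 → no swap
j=9: nums[9]=10 > 8 → no swap
final swap nums[4],nums[10] → 6 6 7 8 8 9 10 10 9 10 9; return 4
p = 4; k-1 = 3 < 4 ⇒ left

4; left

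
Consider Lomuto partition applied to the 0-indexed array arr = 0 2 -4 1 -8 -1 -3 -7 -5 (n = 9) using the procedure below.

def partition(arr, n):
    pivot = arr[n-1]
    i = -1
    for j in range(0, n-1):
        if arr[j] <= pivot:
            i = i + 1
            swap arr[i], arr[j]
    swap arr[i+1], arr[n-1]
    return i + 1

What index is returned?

2

pivot = arr[8] = -5; i = -1
j=0: arr[0]=0 > -5 → no swap
j=1: arr[1]=2 > -5 → no swap
j=2: arr[2]=-4 > -5 → no swap
j=3: arr[3]=1 > -5 → no swap
j=4: arr[4]=-8 ≤ -5 → i=0, swap arr[0],arr[4] → -8 2 -4 1 0 -1 -3 -7 -5
j=5: arr[5]=-1 > -5 → no swap
j=6: arr[6]=-3 > -5 → no swap
j=7: arr[7]=-7 ≤ -5 → i=1, swap arr[1],arr[7] → -8 -7 -4 1 0 -1 -3 2 -5
final swap arr[2],arr[8] → -8 -7 -5 1 0 -1 -3 2 -4; return 2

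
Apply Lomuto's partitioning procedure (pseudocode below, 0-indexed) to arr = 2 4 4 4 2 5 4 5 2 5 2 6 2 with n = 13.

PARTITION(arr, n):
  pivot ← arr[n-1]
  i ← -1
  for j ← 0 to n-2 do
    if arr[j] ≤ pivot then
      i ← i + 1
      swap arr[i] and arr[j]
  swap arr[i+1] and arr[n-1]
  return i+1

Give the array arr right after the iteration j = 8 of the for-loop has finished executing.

pivot = arr[12] = 2; i = -1
j=0: arr[0]=2 ≤ 2 → i=0, swap arr[0],arr[0] (no change) → 2 4 4 4 2 5 4 5 2 5 2 6 2
j=1: arr[1]=4 > 2 → no swap
j=2: arr[2]=4 > 2 → no swap
j=3: arr[3]=4 > 2 → no swap
j=4: arr[4]=2 ≤ 2 → i=1, swap arr[1],arr[4] → 2 2 4 4 4 5 4 5 2 5 2 6 2
j=5: arr[5]=5 > 2 → no swap
j=6: arr[6]=4 > 2 → no swap
j=7: arr[7]=5 > 2 → no swap
j=8: arr[8]=2 ≤ 2 → i=2, swap arr[2],arr[8] → 2 2 2 4 4 5 4 5 4 5 2 6 2
(after j=8) arr = 2 2 2 4 4 5 4 5 4 5 2 6 2

2 2 2 4 4 5 4 5 4 5 2 6 2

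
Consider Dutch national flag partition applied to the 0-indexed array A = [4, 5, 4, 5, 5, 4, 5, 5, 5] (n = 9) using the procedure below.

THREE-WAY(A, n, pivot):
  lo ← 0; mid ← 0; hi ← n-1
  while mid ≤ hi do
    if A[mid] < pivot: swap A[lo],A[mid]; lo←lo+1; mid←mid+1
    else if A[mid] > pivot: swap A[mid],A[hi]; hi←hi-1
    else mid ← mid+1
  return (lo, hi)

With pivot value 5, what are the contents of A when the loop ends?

[4, 4, 4, 5, 5, 5, 5, 5, 5]

pivot = 5; lo=0, mid=0, hi=8
A[mid]=4<5: swap A[0],A[0]; lo=1,mid=1 → [4, 5, 4, 5, 5, 4, 5, 5, 5]
A[mid]=5=5: mid=2
A[mid]=4<5: swap A[1],A[2]; lo=2,mid=3 → [4, 4, 5, 5, 5, 4, 5, 5, 5]
A[mid]=5=5: mid=4
A[mid]=5=5: mid=5
A[mid]=4<5: swap A[2],A[5]; lo=3,mid=6 → [4, 4, 4, 5, 5, 5, 5, 5, 5]
A[mid]=5=5: mid=7
A[mid]=5=5: mid=8
A[mid]=5=5: mid=9
end: lo=3, hi=8; A = [4, 4, 4, 5, 5, 5, 5, 5, 5]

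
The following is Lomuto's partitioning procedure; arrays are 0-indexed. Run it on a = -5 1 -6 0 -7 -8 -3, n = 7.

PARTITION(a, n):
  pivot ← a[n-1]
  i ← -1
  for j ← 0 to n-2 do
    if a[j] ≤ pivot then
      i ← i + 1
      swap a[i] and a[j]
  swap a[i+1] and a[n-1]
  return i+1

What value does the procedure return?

4

pivot=-3, i=-1
j=0: -5≤-3, i=0, swap(0,0) ⇒ -5 1 -6 0 -7 -8 -3
j=1: 1>-3, skip
j=2: -6≤-3, i=1, swap(1,2) ⇒ -5 -6 1 0 -7 -8 -3
j=3: 0>-3, skip
j=4: -7≤-3, i=2, swap(2,4) ⇒ -5 -6 -7 0 1 -8 -3
j=5: -8≤-3, i=3, swap(3,5) ⇒ -5 -6 -7 -8 1 0 -3
swap(4,6) ⇒ -5 -6 -7 -8 -3 0 1; return 4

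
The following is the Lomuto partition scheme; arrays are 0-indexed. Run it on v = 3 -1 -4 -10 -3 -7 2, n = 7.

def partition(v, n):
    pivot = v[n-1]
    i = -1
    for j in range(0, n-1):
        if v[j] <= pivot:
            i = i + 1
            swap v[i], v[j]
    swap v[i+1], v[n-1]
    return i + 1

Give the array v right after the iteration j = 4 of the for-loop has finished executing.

pivot=2, i=-1
j=0: 3>2, skip
j=1: -1≤2, i=0, swap(0,1) ⇒ -1 3 -4 -10 -3 -7 2
j=2: -4≤2, i=1, swap(1,2) ⇒ -1 -4 3 -10 -3 -7 2
j=3: -10≤2, i=2, swap(2,3) ⇒ -1 -4 -10 3 -3 -7 2
j=4: -3≤2, i=3, swap(3,4) ⇒ -1 -4 -10 -3 3 -7 2
(after j=4) v = -1 -4 -10 -3 3 -7 2

-1 -4 -10 -3 3 -7 2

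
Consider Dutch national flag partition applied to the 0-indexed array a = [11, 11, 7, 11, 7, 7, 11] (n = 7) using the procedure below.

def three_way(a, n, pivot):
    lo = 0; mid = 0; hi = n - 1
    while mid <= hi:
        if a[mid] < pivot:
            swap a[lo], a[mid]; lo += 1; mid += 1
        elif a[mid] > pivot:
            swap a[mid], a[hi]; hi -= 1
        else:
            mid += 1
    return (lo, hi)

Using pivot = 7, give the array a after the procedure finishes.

[7, 7, 7, 11, 11, 11, 11]

pivot = 7; lo=0, mid=0, hi=6
a[mid]=11>7: swap a[0],a[6]; hi=5 → [11, 11, 7, 11, 7, 7, 11]
a[mid]=11>7: swap a[0],a[5]; hi=4 → [7, 11, 7, 11, 7, 11, 11]
a[mid]=7=7: mid=1
a[mid]=11>7: swap a[1],a[4]; hi=3 → [7, 7, 7, 11, 11, 11, 11]
a[mid]=7=7: mid=2
a[mid]=7=7: mid=3
a[mid]=11>7: swap a[3],a[3]; hi=2 → [7, 7, 7, 11, 11, 11, 11]
end: lo=0, hi=2; a = [7, 7, 7, 11, 11, 11, 11]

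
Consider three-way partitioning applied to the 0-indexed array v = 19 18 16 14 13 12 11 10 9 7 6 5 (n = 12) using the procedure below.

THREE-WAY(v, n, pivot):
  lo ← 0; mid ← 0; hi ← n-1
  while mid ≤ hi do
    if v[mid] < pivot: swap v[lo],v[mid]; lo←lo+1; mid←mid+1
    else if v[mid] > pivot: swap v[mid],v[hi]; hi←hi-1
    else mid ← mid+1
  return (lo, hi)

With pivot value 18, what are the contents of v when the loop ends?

5 16 14 13 12 11 10 9 7 6 18 19

pivot = 18; lo=0, mid=0, hi=11
v[mid]=19>18: swap v[0],v[11]; hi=10 → 5 18 16 14 13 12 11 10 9 7 6 19
v[mid]=5<18: swap v[0],v[0]; lo=1,mid=1 → 5 18 16 14 13 12 11 10 9 7 6 19
v[mid]=18=18: mid=2
v[mid]=16<18: swap v[1],v[2]; lo=2,mid=3 → 5 16 18 14 13 12 11 10 9 7 6 19
v[mid]=14<18: swap v[2],v[3]; lo=3,mid=4 → 5 16 14 18 13 12 11 10 9 7 6 19
v[mid]=13<18: swap v[3],v[4]; lo=4,mid=5 → 5 16 14 13 18 12 11 10 9 7 6 19
v[mid]=12<18: swap v[4],v[5]; lo=5,mid=6 → 5 16 14 13 12 18 11 10 9 7 6 19
v[mid]=11<18: swap v[5],v[6]; lo=6,mid=7 → 5 16 14 13 12 11 18 10 9 7 6 19
v[mid]=10<18: swap v[6],v[7]; lo=7,mid=8 → 5 16 14 13 12 11 10 18 9 7 6 19
v[mid]=9<18: swap v[7],v[8]; lo=8,mid=9 → 5 16 14 13 12 11 10 9 18 7 6 19
v[mid]=7<18: swap v[8],v[9]; lo=9,mid=10 → 5 16 14 13 12 11 10 9 7 18 6 19
v[mid]=6<18: swap v[9],v[10]; lo=10,mid=11 → 5 16 14 13 12 11 10 9 7 6 18 19
end: lo=10, hi=10; v = 5 16 14 13 12 11 10 9 7 6 18 19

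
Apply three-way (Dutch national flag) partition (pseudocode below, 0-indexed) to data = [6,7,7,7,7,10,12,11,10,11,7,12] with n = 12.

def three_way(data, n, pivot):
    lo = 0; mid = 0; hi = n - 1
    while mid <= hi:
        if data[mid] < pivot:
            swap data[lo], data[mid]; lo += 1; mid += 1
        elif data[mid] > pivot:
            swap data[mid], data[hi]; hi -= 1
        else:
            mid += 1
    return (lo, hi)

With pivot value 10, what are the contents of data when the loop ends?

[6,7,7,7,7,7,10,10,11,11,12,12]

pivot = 10; lo=0, mid=0, hi=11
data[mid]=6<10: swap data[0],data[0]; lo=1,mid=1 → [6,7,7,7,7,10,12,11,10,11,7,12]
data[mid]=7<10: swap data[1],data[1]; lo=2,mid=2 → [6,7,7,7,7,10,12,11,10,11,7,12]
data[mid]=7<10: swap data[2],data[2]; lo=3,mid=3 → [6,7,7,7,7,10,12,11,10,11,7,12]
data[mid]=7<10: swap data[3],data[3]; lo=4,mid=4 → [6,7,7,7,7,10,12,11,10,11,7,12]
data[mid]=7<10: swap data[4],data[4]; lo=5,mid=5 → [6,7,7,7,7,10,12,11,10,11,7,12]
data[mid]=10=10: mid=6
data[mid]=12>10: swap data[6],data[11]; hi=10 → [6,7,7,7,7,10,12,11,10,11,7,12]
data[mid]=12>10: swap data[6],data[10]; hi=9 → [6,7,7,7,7,10,7,11,10,11,12,12]
data[mid]=7<10: swap data[5],data[6]; lo=6,mid=7 → [6,7,7,7,7,7,10,11,10,11,12,12]
data[mid]=11>10: swap data[7],data[9]; hi=8 → [6,7,7,7,7,7,10,11,10,11,12,12]
data[mid]=11>10: swap data[7],data[8]; hi=7 → [6,7,7,7,7,7,10,10,11,11,12,12]
data[mid]=10=10: mid=8
end: lo=6, hi=7; data = [6,7,7,7,7,7,10,10,11,11,12,12]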